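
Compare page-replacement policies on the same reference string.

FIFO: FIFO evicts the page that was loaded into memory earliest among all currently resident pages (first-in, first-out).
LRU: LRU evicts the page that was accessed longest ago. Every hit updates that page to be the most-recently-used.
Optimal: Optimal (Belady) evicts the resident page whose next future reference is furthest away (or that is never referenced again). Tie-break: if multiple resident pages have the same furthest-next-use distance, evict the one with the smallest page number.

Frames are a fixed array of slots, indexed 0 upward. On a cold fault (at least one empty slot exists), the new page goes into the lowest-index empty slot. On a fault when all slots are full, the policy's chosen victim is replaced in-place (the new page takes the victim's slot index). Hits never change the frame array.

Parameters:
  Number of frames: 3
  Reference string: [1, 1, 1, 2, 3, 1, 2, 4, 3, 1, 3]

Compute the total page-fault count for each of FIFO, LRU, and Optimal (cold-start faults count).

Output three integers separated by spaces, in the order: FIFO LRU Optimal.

Answer: 5 6 4

Derivation:
--- FIFO ---
  step 0: ref 1 -> FAULT, frames=[1,-,-] (faults so far: 1)
  step 1: ref 1 -> HIT, frames=[1,-,-] (faults so far: 1)
  step 2: ref 1 -> HIT, frames=[1,-,-] (faults so far: 1)
  step 3: ref 2 -> FAULT, frames=[1,2,-] (faults so far: 2)
  step 4: ref 3 -> FAULT, frames=[1,2,3] (faults so far: 3)
  step 5: ref 1 -> HIT, frames=[1,2,3] (faults so far: 3)
  step 6: ref 2 -> HIT, frames=[1,2,3] (faults so far: 3)
  step 7: ref 4 -> FAULT, evict 1, frames=[4,2,3] (faults so far: 4)
  step 8: ref 3 -> HIT, frames=[4,2,3] (faults so far: 4)
  step 9: ref 1 -> FAULT, evict 2, frames=[4,1,3] (faults so far: 5)
  step 10: ref 3 -> HIT, frames=[4,1,3] (faults so far: 5)
  FIFO total faults: 5
--- LRU ---
  step 0: ref 1 -> FAULT, frames=[1,-,-] (faults so far: 1)
  step 1: ref 1 -> HIT, frames=[1,-,-] (faults so far: 1)
  step 2: ref 1 -> HIT, frames=[1,-,-] (faults so far: 1)
  step 3: ref 2 -> FAULT, frames=[1,2,-] (faults so far: 2)
  step 4: ref 3 -> FAULT, frames=[1,2,3] (faults so far: 3)
  step 5: ref 1 -> HIT, frames=[1,2,3] (faults so far: 3)
  step 6: ref 2 -> HIT, frames=[1,2,3] (faults so far: 3)
  step 7: ref 4 -> FAULT, evict 3, frames=[1,2,4] (faults so far: 4)
  step 8: ref 3 -> FAULT, evict 1, frames=[3,2,4] (faults so far: 5)
  step 9: ref 1 -> FAULT, evict 2, frames=[3,1,4] (faults so far: 6)
  step 10: ref 3 -> HIT, frames=[3,1,4] (faults so far: 6)
  LRU total faults: 6
--- Optimal ---
  step 0: ref 1 -> FAULT, frames=[1,-,-] (faults so far: 1)
  step 1: ref 1 -> HIT, frames=[1,-,-] (faults so far: 1)
  step 2: ref 1 -> HIT, frames=[1,-,-] (faults so far: 1)
  step 3: ref 2 -> FAULT, frames=[1,2,-] (faults so far: 2)
  step 4: ref 3 -> FAULT, frames=[1,2,3] (faults so far: 3)
  step 5: ref 1 -> HIT, frames=[1,2,3] (faults so far: 3)
  step 6: ref 2 -> HIT, frames=[1,2,3] (faults so far: 3)
  step 7: ref 4 -> FAULT, evict 2, frames=[1,4,3] (faults so far: 4)
  step 8: ref 3 -> HIT, frames=[1,4,3] (faults so far: 4)
  step 9: ref 1 -> HIT, frames=[1,4,3] (faults so far: 4)
  step 10: ref 3 -> HIT, frames=[1,4,3] (faults so far: 4)
  Optimal total faults: 4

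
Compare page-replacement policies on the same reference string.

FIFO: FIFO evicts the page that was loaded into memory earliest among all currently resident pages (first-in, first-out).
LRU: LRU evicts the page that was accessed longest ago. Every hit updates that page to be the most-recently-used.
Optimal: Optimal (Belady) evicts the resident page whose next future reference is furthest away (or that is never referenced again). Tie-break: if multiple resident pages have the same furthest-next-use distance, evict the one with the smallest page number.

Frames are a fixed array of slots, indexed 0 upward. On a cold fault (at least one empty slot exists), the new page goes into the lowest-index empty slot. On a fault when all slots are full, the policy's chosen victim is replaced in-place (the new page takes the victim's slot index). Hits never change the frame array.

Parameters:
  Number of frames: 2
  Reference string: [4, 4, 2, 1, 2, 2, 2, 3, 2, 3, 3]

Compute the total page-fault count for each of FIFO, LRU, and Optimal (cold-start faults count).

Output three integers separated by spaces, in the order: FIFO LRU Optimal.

--- FIFO ---
  step 0: ref 4 -> FAULT, frames=[4,-] (faults so far: 1)
  step 1: ref 4 -> HIT, frames=[4,-] (faults so far: 1)
  step 2: ref 2 -> FAULT, frames=[4,2] (faults so far: 2)
  step 3: ref 1 -> FAULT, evict 4, frames=[1,2] (faults so far: 3)
  step 4: ref 2 -> HIT, frames=[1,2] (faults so far: 3)
  step 5: ref 2 -> HIT, frames=[1,2] (faults so far: 3)
  step 6: ref 2 -> HIT, frames=[1,2] (faults so far: 3)
  step 7: ref 3 -> FAULT, evict 2, frames=[1,3] (faults so far: 4)
  step 8: ref 2 -> FAULT, evict 1, frames=[2,3] (faults so far: 5)
  step 9: ref 3 -> HIT, frames=[2,3] (faults so far: 5)
  step 10: ref 3 -> HIT, frames=[2,3] (faults so far: 5)
  FIFO total faults: 5
--- LRU ---
  step 0: ref 4 -> FAULT, frames=[4,-] (faults so far: 1)
  step 1: ref 4 -> HIT, frames=[4,-] (faults so far: 1)
  step 2: ref 2 -> FAULT, frames=[4,2] (faults so far: 2)
  step 3: ref 1 -> FAULT, evict 4, frames=[1,2] (faults so far: 3)
  step 4: ref 2 -> HIT, frames=[1,2] (faults so far: 3)
  step 5: ref 2 -> HIT, frames=[1,2] (faults so far: 3)
  step 6: ref 2 -> HIT, frames=[1,2] (faults so far: 3)
  step 7: ref 3 -> FAULT, evict 1, frames=[3,2] (faults so far: 4)
  step 8: ref 2 -> HIT, frames=[3,2] (faults so far: 4)
  step 9: ref 3 -> HIT, frames=[3,2] (faults so far: 4)
  step 10: ref 3 -> HIT, frames=[3,2] (faults so far: 4)
  LRU total faults: 4
--- Optimal ---
  step 0: ref 4 -> FAULT, frames=[4,-] (faults so far: 1)
  step 1: ref 4 -> HIT, frames=[4,-] (faults so far: 1)
  step 2: ref 2 -> FAULT, frames=[4,2] (faults so far: 2)
  step 3: ref 1 -> FAULT, evict 4, frames=[1,2] (faults so far: 3)
  step 4: ref 2 -> HIT, frames=[1,2] (faults so far: 3)
  step 5: ref 2 -> HIT, frames=[1,2] (faults so far: 3)
  step 6: ref 2 -> HIT, frames=[1,2] (faults so far: 3)
  step 7: ref 3 -> FAULT, evict 1, frames=[3,2] (faults so far: 4)
  step 8: ref 2 -> HIT, frames=[3,2] (faults so far: 4)
  step 9: ref 3 -> HIT, frames=[3,2] (faults so far: 4)
  step 10: ref 3 -> HIT, frames=[3,2] (faults so far: 4)
  Optimal total faults: 4

Answer: 5 4 4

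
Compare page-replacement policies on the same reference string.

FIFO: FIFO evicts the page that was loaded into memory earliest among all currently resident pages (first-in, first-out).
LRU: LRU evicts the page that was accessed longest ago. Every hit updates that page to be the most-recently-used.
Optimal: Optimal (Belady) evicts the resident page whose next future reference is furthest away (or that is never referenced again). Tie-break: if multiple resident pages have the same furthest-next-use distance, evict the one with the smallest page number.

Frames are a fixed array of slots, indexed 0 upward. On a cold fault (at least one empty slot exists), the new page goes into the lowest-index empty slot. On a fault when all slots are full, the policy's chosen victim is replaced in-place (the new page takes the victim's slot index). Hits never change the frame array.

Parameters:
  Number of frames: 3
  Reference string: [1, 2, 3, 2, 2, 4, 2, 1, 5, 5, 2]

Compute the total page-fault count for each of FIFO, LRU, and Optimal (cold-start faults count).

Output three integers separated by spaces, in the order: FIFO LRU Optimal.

Answer: 7 6 5

Derivation:
--- FIFO ---
  step 0: ref 1 -> FAULT, frames=[1,-,-] (faults so far: 1)
  step 1: ref 2 -> FAULT, frames=[1,2,-] (faults so far: 2)
  step 2: ref 3 -> FAULT, frames=[1,2,3] (faults so far: 3)
  step 3: ref 2 -> HIT, frames=[1,2,3] (faults so far: 3)
  step 4: ref 2 -> HIT, frames=[1,2,3] (faults so far: 3)
  step 5: ref 4 -> FAULT, evict 1, frames=[4,2,3] (faults so far: 4)
  step 6: ref 2 -> HIT, frames=[4,2,3] (faults so far: 4)
  step 7: ref 1 -> FAULT, evict 2, frames=[4,1,3] (faults so far: 5)
  step 8: ref 5 -> FAULT, evict 3, frames=[4,1,5] (faults so far: 6)
  step 9: ref 5 -> HIT, frames=[4,1,5] (faults so far: 6)
  step 10: ref 2 -> FAULT, evict 4, frames=[2,1,5] (faults so far: 7)
  FIFO total faults: 7
--- LRU ---
  step 0: ref 1 -> FAULT, frames=[1,-,-] (faults so far: 1)
  step 1: ref 2 -> FAULT, frames=[1,2,-] (faults so far: 2)
  step 2: ref 3 -> FAULT, frames=[1,2,3] (faults so far: 3)
  step 3: ref 2 -> HIT, frames=[1,2,3] (faults so far: 3)
  step 4: ref 2 -> HIT, frames=[1,2,3] (faults so far: 3)
  step 5: ref 4 -> FAULT, evict 1, frames=[4,2,3] (faults so far: 4)
  step 6: ref 2 -> HIT, frames=[4,2,3] (faults so far: 4)
  step 7: ref 1 -> FAULT, evict 3, frames=[4,2,1] (faults so far: 5)
  step 8: ref 5 -> FAULT, evict 4, frames=[5,2,1] (faults so far: 6)
  step 9: ref 5 -> HIT, frames=[5,2,1] (faults so far: 6)
  step 10: ref 2 -> HIT, frames=[5,2,1] (faults so far: 6)
  LRU total faults: 6
--- Optimal ---
  step 0: ref 1 -> FAULT, frames=[1,-,-] (faults so far: 1)
  step 1: ref 2 -> FAULT, frames=[1,2,-] (faults so far: 2)
  step 2: ref 3 -> FAULT, frames=[1,2,3] (faults so far: 3)
  step 3: ref 2 -> HIT, frames=[1,2,3] (faults so far: 3)
  step 4: ref 2 -> HIT, frames=[1,2,3] (faults so far: 3)
  step 5: ref 4 -> FAULT, evict 3, frames=[1,2,4] (faults so far: 4)
  step 6: ref 2 -> HIT, frames=[1,2,4] (faults so far: 4)
  step 7: ref 1 -> HIT, frames=[1,2,4] (faults so far: 4)
  step 8: ref 5 -> FAULT, evict 1, frames=[5,2,4] (faults so far: 5)
  step 9: ref 5 -> HIT, frames=[5,2,4] (faults so far: 5)
  step 10: ref 2 -> HIT, frames=[5,2,4] (faults so far: 5)
  Optimal total faults: 5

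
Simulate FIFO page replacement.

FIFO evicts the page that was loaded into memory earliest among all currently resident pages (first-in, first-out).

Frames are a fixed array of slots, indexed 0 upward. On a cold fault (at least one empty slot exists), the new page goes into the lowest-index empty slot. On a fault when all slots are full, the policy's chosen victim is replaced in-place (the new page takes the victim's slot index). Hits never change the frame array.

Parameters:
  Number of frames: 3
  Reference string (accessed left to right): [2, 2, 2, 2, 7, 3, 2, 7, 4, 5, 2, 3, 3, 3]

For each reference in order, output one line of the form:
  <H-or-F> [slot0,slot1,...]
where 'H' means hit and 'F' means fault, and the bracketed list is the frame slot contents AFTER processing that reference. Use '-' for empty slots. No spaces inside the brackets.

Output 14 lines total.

F [2,-,-]
H [2,-,-]
H [2,-,-]
H [2,-,-]
F [2,7,-]
F [2,7,3]
H [2,7,3]
H [2,7,3]
F [4,7,3]
F [4,5,3]
F [4,5,2]
F [3,5,2]
H [3,5,2]
H [3,5,2]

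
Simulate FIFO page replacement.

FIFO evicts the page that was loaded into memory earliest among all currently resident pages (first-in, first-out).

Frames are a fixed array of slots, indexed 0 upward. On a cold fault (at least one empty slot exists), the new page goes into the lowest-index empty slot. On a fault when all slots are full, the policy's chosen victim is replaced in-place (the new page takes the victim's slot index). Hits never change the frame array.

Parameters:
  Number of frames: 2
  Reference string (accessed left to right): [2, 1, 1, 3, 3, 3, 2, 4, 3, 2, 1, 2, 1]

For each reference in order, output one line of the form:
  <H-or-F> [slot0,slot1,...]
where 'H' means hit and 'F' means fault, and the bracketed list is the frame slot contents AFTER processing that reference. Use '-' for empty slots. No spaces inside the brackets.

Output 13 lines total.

F [2,-]
F [2,1]
H [2,1]
F [3,1]
H [3,1]
H [3,1]
F [3,2]
F [4,2]
F [4,3]
F [2,3]
F [2,1]
H [2,1]
H [2,1]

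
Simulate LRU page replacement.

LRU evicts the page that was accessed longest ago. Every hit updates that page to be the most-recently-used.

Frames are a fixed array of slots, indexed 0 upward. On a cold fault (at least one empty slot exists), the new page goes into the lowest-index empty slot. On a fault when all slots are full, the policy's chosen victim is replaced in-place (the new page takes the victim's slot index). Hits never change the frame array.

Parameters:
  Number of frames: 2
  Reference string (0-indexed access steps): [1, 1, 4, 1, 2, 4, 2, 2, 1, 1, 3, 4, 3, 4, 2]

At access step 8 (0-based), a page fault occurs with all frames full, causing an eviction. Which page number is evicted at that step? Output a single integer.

Step 0: ref 1 -> FAULT, frames=[1,-]
Step 1: ref 1 -> HIT, frames=[1,-]
Step 2: ref 4 -> FAULT, frames=[1,4]
Step 3: ref 1 -> HIT, frames=[1,4]
Step 4: ref 2 -> FAULT, evict 4, frames=[1,2]
Step 5: ref 4 -> FAULT, evict 1, frames=[4,2]
Step 6: ref 2 -> HIT, frames=[4,2]
Step 7: ref 2 -> HIT, frames=[4,2]
Step 8: ref 1 -> FAULT, evict 4, frames=[1,2]
At step 8: evicted page 4

Answer: 4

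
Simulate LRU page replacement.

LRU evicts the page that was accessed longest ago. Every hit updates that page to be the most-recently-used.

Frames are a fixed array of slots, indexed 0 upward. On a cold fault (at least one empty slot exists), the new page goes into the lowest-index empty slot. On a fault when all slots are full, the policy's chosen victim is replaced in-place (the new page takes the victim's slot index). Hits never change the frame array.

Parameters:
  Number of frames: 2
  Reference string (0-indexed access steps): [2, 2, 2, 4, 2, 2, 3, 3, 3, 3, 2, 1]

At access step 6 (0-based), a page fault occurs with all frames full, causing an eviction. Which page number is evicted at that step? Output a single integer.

Answer: 4

Derivation:
Step 0: ref 2 -> FAULT, frames=[2,-]
Step 1: ref 2 -> HIT, frames=[2,-]
Step 2: ref 2 -> HIT, frames=[2,-]
Step 3: ref 4 -> FAULT, frames=[2,4]
Step 4: ref 2 -> HIT, frames=[2,4]
Step 5: ref 2 -> HIT, frames=[2,4]
Step 6: ref 3 -> FAULT, evict 4, frames=[2,3]
At step 6: evicted page 4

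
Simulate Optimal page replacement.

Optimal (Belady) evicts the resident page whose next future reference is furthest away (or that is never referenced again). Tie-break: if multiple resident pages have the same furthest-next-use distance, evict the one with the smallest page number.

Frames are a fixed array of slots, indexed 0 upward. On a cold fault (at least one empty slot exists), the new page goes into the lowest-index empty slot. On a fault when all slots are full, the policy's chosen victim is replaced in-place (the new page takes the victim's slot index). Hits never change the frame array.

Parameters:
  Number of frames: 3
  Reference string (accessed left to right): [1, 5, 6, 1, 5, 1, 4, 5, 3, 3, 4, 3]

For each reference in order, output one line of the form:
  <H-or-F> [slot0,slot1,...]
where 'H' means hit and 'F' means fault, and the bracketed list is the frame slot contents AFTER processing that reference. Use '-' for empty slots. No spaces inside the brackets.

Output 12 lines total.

F [1,-,-]
F [1,5,-]
F [1,5,6]
H [1,5,6]
H [1,5,6]
H [1,5,6]
F [4,5,6]
H [4,5,6]
F [4,3,6]
H [4,3,6]
H [4,3,6]
H [4,3,6]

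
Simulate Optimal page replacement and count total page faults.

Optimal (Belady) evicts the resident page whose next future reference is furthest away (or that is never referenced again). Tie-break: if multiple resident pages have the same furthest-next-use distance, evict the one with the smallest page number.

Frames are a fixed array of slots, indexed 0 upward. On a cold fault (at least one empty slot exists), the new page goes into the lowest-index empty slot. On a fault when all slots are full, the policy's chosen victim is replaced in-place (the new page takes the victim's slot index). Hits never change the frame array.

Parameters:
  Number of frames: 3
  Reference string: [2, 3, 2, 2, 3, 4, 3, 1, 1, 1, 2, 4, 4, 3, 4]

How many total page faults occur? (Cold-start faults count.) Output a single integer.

Step 0: ref 2 → FAULT, frames=[2,-,-]
Step 1: ref 3 → FAULT, frames=[2,3,-]
Step 2: ref 2 → HIT, frames=[2,3,-]
Step 3: ref 2 → HIT, frames=[2,3,-]
Step 4: ref 3 → HIT, frames=[2,3,-]
Step 5: ref 4 → FAULT, frames=[2,3,4]
Step 6: ref 3 → HIT, frames=[2,3,4]
Step 7: ref 1 → FAULT (evict 3), frames=[2,1,4]
Step 8: ref 1 → HIT, frames=[2,1,4]
Step 9: ref 1 → HIT, frames=[2,1,4]
Step 10: ref 2 → HIT, frames=[2,1,4]
Step 11: ref 4 → HIT, frames=[2,1,4]
Step 12: ref 4 → HIT, frames=[2,1,4]
Step 13: ref 3 → FAULT (evict 1), frames=[2,3,4]
Step 14: ref 4 → HIT, frames=[2,3,4]
Total faults: 5

Answer: 5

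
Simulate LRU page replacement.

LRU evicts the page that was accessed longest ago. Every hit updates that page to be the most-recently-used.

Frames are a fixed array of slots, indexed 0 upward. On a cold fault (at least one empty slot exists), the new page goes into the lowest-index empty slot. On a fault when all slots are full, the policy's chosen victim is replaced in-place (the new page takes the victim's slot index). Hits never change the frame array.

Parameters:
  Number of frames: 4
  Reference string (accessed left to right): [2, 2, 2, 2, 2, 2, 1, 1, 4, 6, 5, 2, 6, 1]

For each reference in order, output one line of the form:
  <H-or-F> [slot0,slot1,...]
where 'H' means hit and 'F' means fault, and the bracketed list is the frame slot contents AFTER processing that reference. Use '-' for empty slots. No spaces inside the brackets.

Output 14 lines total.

F [2,-,-,-]
H [2,-,-,-]
H [2,-,-,-]
H [2,-,-,-]
H [2,-,-,-]
H [2,-,-,-]
F [2,1,-,-]
H [2,1,-,-]
F [2,1,4,-]
F [2,1,4,6]
F [5,1,4,6]
F [5,2,4,6]
H [5,2,4,6]
F [5,2,1,6]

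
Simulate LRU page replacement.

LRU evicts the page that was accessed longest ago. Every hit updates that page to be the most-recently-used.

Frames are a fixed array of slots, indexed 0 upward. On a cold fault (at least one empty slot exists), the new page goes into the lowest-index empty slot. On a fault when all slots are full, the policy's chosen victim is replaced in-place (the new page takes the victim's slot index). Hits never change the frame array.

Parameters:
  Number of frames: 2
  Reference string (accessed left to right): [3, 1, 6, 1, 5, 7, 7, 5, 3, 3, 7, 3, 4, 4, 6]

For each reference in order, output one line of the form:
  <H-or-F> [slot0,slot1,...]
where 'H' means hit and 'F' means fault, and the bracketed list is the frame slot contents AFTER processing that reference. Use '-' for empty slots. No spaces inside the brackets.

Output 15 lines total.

F [3,-]
F [3,1]
F [6,1]
H [6,1]
F [5,1]
F [5,7]
H [5,7]
H [5,7]
F [5,3]
H [5,3]
F [7,3]
H [7,3]
F [4,3]
H [4,3]
F [4,6]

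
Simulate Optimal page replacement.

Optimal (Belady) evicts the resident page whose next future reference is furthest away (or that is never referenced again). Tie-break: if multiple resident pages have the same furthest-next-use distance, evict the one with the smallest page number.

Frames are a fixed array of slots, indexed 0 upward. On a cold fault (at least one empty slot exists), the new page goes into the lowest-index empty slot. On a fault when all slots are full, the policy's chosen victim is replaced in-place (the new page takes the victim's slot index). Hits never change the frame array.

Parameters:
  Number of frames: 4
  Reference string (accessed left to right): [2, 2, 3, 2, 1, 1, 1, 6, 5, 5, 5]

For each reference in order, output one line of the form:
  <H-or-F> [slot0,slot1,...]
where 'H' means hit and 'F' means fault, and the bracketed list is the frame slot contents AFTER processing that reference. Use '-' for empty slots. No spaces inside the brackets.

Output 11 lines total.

F [2,-,-,-]
H [2,-,-,-]
F [2,3,-,-]
H [2,3,-,-]
F [2,3,1,-]
H [2,3,1,-]
H [2,3,1,-]
F [2,3,1,6]
F [2,3,5,6]
H [2,3,5,6]
H [2,3,5,6]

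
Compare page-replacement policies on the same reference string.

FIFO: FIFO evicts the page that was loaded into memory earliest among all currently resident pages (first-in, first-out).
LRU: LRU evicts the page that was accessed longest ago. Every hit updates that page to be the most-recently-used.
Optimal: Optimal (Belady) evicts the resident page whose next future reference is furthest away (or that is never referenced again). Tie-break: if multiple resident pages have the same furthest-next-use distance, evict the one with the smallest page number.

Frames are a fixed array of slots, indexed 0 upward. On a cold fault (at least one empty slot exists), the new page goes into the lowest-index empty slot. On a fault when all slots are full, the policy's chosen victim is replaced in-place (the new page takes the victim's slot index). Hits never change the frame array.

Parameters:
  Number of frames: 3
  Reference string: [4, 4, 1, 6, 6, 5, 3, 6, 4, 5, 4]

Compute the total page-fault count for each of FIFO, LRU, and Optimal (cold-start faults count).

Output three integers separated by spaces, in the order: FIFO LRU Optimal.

Answer: 6 7 6

Derivation:
--- FIFO ---
  step 0: ref 4 -> FAULT, frames=[4,-,-] (faults so far: 1)
  step 1: ref 4 -> HIT, frames=[4,-,-] (faults so far: 1)
  step 2: ref 1 -> FAULT, frames=[4,1,-] (faults so far: 2)
  step 3: ref 6 -> FAULT, frames=[4,1,6] (faults so far: 3)
  step 4: ref 6 -> HIT, frames=[4,1,6] (faults so far: 3)
  step 5: ref 5 -> FAULT, evict 4, frames=[5,1,6] (faults so far: 4)
  step 6: ref 3 -> FAULT, evict 1, frames=[5,3,6] (faults so far: 5)
  step 7: ref 6 -> HIT, frames=[5,3,6] (faults so far: 5)
  step 8: ref 4 -> FAULT, evict 6, frames=[5,3,4] (faults so far: 6)
  step 9: ref 5 -> HIT, frames=[5,3,4] (faults so far: 6)
  step 10: ref 4 -> HIT, frames=[5,3,4] (faults so far: 6)
  FIFO total faults: 6
--- LRU ---
  step 0: ref 4 -> FAULT, frames=[4,-,-] (faults so far: 1)
  step 1: ref 4 -> HIT, frames=[4,-,-] (faults so far: 1)
  step 2: ref 1 -> FAULT, frames=[4,1,-] (faults so far: 2)
  step 3: ref 6 -> FAULT, frames=[4,1,6] (faults so far: 3)
  step 4: ref 6 -> HIT, frames=[4,1,6] (faults so far: 3)
  step 5: ref 5 -> FAULT, evict 4, frames=[5,1,6] (faults so far: 4)
  step 6: ref 3 -> FAULT, evict 1, frames=[5,3,6] (faults so far: 5)
  step 7: ref 6 -> HIT, frames=[5,3,6] (faults so far: 5)
  step 8: ref 4 -> FAULT, evict 5, frames=[4,3,6] (faults so far: 6)
  step 9: ref 5 -> FAULT, evict 3, frames=[4,5,6] (faults so far: 7)
  step 10: ref 4 -> HIT, frames=[4,5,6] (faults so far: 7)
  LRU total faults: 7
--- Optimal ---
  step 0: ref 4 -> FAULT, frames=[4,-,-] (faults so far: 1)
  step 1: ref 4 -> HIT, frames=[4,-,-] (faults so far: 1)
  step 2: ref 1 -> FAULT, frames=[4,1,-] (faults so far: 2)
  step 3: ref 6 -> FAULT, frames=[4,1,6] (faults so far: 3)
  step 4: ref 6 -> HIT, frames=[4,1,6] (faults so far: 3)
  step 5: ref 5 -> FAULT, evict 1, frames=[4,5,6] (faults so far: 4)
  step 6: ref 3 -> FAULT, evict 5, frames=[4,3,6] (faults so far: 5)
  step 7: ref 6 -> HIT, frames=[4,3,6] (faults so far: 5)
  step 8: ref 4 -> HIT, frames=[4,3,6] (faults so far: 5)
  step 9: ref 5 -> FAULT, evict 3, frames=[4,5,6] (faults so far: 6)
  step 10: ref 4 -> HIT, frames=[4,5,6] (faults so far: 6)
  Optimal total faults: 6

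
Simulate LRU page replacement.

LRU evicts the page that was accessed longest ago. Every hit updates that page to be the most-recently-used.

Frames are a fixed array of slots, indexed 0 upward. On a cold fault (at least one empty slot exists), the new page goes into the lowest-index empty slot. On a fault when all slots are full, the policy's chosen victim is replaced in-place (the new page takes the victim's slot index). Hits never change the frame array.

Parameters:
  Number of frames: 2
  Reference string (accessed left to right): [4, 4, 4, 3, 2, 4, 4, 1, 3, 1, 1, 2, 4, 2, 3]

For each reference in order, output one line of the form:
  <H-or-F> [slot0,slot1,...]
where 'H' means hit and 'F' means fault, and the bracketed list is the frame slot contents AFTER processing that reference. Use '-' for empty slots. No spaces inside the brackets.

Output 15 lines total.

F [4,-]
H [4,-]
H [4,-]
F [4,3]
F [2,3]
F [2,4]
H [2,4]
F [1,4]
F [1,3]
H [1,3]
H [1,3]
F [1,2]
F [4,2]
H [4,2]
F [3,2]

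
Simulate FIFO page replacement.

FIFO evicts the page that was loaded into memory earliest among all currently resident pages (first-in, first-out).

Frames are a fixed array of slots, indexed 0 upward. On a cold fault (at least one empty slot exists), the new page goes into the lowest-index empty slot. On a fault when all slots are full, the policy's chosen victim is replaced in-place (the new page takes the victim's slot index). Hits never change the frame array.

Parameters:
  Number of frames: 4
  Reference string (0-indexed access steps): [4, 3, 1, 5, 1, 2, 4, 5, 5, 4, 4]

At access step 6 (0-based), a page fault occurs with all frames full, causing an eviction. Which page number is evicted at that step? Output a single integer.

Answer: 3

Derivation:
Step 0: ref 4 -> FAULT, frames=[4,-,-,-]
Step 1: ref 3 -> FAULT, frames=[4,3,-,-]
Step 2: ref 1 -> FAULT, frames=[4,3,1,-]
Step 3: ref 5 -> FAULT, frames=[4,3,1,5]
Step 4: ref 1 -> HIT, frames=[4,3,1,5]
Step 5: ref 2 -> FAULT, evict 4, frames=[2,3,1,5]
Step 6: ref 4 -> FAULT, evict 3, frames=[2,4,1,5]
At step 6: evicted page 3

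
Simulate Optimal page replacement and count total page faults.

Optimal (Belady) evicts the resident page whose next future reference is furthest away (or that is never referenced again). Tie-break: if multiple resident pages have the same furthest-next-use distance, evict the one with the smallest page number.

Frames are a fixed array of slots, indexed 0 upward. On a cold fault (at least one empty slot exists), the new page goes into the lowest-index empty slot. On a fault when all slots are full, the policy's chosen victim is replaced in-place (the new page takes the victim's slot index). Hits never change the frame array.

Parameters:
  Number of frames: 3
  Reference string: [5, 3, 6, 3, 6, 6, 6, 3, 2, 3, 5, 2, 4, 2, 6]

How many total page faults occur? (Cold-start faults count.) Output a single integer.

Step 0: ref 5 → FAULT, frames=[5,-,-]
Step 1: ref 3 → FAULT, frames=[5,3,-]
Step 2: ref 6 → FAULT, frames=[5,3,6]
Step 3: ref 3 → HIT, frames=[5,3,6]
Step 4: ref 6 → HIT, frames=[5,3,6]
Step 5: ref 6 → HIT, frames=[5,3,6]
Step 6: ref 6 → HIT, frames=[5,3,6]
Step 7: ref 3 → HIT, frames=[5,3,6]
Step 8: ref 2 → FAULT (evict 6), frames=[5,3,2]
Step 9: ref 3 → HIT, frames=[5,3,2]
Step 10: ref 5 → HIT, frames=[5,3,2]
Step 11: ref 2 → HIT, frames=[5,3,2]
Step 12: ref 4 → FAULT (evict 3), frames=[5,4,2]
Step 13: ref 2 → HIT, frames=[5,4,2]
Step 14: ref 6 → FAULT (evict 2), frames=[5,4,6]
Total faults: 6

Answer: 6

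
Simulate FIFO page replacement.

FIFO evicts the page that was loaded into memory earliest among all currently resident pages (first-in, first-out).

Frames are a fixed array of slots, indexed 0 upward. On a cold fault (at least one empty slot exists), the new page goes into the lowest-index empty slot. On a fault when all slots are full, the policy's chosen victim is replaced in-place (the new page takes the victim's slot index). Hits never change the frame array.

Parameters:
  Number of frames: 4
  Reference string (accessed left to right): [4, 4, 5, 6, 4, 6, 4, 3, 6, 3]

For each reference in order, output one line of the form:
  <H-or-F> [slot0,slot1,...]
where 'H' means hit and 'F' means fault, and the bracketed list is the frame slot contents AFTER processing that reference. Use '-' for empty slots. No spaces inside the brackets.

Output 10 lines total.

F [4,-,-,-]
H [4,-,-,-]
F [4,5,-,-]
F [4,5,6,-]
H [4,5,6,-]
H [4,5,6,-]
H [4,5,6,-]
F [4,5,6,3]
H [4,5,6,3]
H [4,5,6,3]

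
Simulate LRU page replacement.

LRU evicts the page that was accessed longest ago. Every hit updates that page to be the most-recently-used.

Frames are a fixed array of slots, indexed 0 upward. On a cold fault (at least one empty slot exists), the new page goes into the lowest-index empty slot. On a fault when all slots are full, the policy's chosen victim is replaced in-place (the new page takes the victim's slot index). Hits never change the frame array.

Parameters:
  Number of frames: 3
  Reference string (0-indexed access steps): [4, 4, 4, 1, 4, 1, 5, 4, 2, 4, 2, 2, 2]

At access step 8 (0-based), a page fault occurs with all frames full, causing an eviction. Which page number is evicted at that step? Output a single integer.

Answer: 1

Derivation:
Step 0: ref 4 -> FAULT, frames=[4,-,-]
Step 1: ref 4 -> HIT, frames=[4,-,-]
Step 2: ref 4 -> HIT, frames=[4,-,-]
Step 3: ref 1 -> FAULT, frames=[4,1,-]
Step 4: ref 4 -> HIT, frames=[4,1,-]
Step 5: ref 1 -> HIT, frames=[4,1,-]
Step 6: ref 5 -> FAULT, frames=[4,1,5]
Step 7: ref 4 -> HIT, frames=[4,1,5]
Step 8: ref 2 -> FAULT, evict 1, frames=[4,2,5]
At step 8: evicted page 1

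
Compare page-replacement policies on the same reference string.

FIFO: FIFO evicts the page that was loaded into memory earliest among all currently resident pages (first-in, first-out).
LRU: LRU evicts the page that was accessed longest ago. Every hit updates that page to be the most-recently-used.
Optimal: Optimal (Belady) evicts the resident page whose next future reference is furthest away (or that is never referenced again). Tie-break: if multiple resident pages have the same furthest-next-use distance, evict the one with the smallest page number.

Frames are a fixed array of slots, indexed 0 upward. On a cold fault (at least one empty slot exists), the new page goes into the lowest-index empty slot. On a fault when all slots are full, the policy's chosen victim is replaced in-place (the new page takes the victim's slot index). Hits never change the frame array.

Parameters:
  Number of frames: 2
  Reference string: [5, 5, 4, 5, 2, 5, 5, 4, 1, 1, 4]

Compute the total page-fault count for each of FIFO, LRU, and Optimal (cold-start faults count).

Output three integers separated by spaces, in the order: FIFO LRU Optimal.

Answer: 6 5 5

Derivation:
--- FIFO ---
  step 0: ref 5 -> FAULT, frames=[5,-] (faults so far: 1)
  step 1: ref 5 -> HIT, frames=[5,-] (faults so far: 1)
  step 2: ref 4 -> FAULT, frames=[5,4] (faults so far: 2)
  step 3: ref 5 -> HIT, frames=[5,4] (faults so far: 2)
  step 4: ref 2 -> FAULT, evict 5, frames=[2,4] (faults so far: 3)
  step 5: ref 5 -> FAULT, evict 4, frames=[2,5] (faults so far: 4)
  step 6: ref 5 -> HIT, frames=[2,5] (faults so far: 4)
  step 7: ref 4 -> FAULT, evict 2, frames=[4,5] (faults so far: 5)
  step 8: ref 1 -> FAULT, evict 5, frames=[4,1] (faults so far: 6)
  step 9: ref 1 -> HIT, frames=[4,1] (faults so far: 6)
  step 10: ref 4 -> HIT, frames=[4,1] (faults so far: 6)
  FIFO total faults: 6
--- LRU ---
  step 0: ref 5 -> FAULT, frames=[5,-] (faults so far: 1)
  step 1: ref 5 -> HIT, frames=[5,-] (faults so far: 1)
  step 2: ref 4 -> FAULT, frames=[5,4] (faults so far: 2)
  step 3: ref 5 -> HIT, frames=[5,4] (faults so far: 2)
  step 4: ref 2 -> FAULT, evict 4, frames=[5,2] (faults so far: 3)
  step 5: ref 5 -> HIT, frames=[5,2] (faults so far: 3)
  step 6: ref 5 -> HIT, frames=[5,2] (faults so far: 3)
  step 7: ref 4 -> FAULT, evict 2, frames=[5,4] (faults so far: 4)
  step 8: ref 1 -> FAULT, evict 5, frames=[1,4] (faults so far: 5)
  step 9: ref 1 -> HIT, frames=[1,4] (faults so far: 5)
  step 10: ref 4 -> HIT, frames=[1,4] (faults so far: 5)
  LRU total faults: 5
--- Optimal ---
  step 0: ref 5 -> FAULT, frames=[5,-] (faults so far: 1)
  step 1: ref 5 -> HIT, frames=[5,-] (faults so far: 1)
  step 2: ref 4 -> FAULT, frames=[5,4] (faults so far: 2)
  step 3: ref 5 -> HIT, frames=[5,4] (faults so far: 2)
  step 4: ref 2 -> FAULT, evict 4, frames=[5,2] (faults so far: 3)
  step 5: ref 5 -> HIT, frames=[5,2] (faults so far: 3)
  step 6: ref 5 -> HIT, frames=[5,2] (faults so far: 3)
  step 7: ref 4 -> FAULT, evict 2, frames=[5,4] (faults so far: 4)
  step 8: ref 1 -> FAULT, evict 5, frames=[1,4] (faults so far: 5)
  step 9: ref 1 -> HIT, frames=[1,4] (faults so far: 5)
  step 10: ref 4 -> HIT, frames=[1,4] (faults so far: 5)
  Optimal total faults: 5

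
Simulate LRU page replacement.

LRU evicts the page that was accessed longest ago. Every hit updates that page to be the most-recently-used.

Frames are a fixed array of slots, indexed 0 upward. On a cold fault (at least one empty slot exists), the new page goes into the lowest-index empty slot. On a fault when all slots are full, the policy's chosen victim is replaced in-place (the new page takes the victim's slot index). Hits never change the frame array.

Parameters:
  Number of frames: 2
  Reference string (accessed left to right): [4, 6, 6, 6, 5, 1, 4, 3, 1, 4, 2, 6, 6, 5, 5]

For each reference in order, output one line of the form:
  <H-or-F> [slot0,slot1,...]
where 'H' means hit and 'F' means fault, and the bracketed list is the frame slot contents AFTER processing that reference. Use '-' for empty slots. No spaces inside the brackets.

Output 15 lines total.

F [4,-]
F [4,6]
H [4,6]
H [4,6]
F [5,6]
F [5,1]
F [4,1]
F [4,3]
F [1,3]
F [1,4]
F [2,4]
F [2,6]
H [2,6]
F [5,6]
H [5,6]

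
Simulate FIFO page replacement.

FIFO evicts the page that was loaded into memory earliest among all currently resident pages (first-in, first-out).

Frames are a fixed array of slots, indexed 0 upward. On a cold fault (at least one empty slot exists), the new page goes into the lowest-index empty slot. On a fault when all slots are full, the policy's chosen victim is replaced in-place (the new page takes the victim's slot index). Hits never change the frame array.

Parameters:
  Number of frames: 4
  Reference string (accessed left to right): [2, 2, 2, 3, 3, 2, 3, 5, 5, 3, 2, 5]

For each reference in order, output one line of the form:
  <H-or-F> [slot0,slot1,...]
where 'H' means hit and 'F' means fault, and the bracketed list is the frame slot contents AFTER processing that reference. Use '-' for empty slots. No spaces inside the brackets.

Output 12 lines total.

F [2,-,-,-]
H [2,-,-,-]
H [2,-,-,-]
F [2,3,-,-]
H [2,3,-,-]
H [2,3,-,-]
H [2,3,-,-]
F [2,3,5,-]
H [2,3,5,-]
H [2,3,5,-]
H [2,3,5,-]
H [2,3,5,-]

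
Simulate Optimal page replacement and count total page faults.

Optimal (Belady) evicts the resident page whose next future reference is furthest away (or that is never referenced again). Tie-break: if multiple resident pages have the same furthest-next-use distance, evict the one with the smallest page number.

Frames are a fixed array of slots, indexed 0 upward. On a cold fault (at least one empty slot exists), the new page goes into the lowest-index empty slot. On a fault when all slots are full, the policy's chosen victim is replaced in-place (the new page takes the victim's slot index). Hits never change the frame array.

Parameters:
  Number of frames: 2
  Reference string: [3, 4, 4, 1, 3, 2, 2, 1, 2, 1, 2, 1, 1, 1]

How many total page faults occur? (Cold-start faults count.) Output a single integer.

Answer: 4

Derivation:
Step 0: ref 3 → FAULT, frames=[3,-]
Step 1: ref 4 → FAULT, frames=[3,4]
Step 2: ref 4 → HIT, frames=[3,4]
Step 3: ref 1 → FAULT (evict 4), frames=[3,1]
Step 4: ref 3 → HIT, frames=[3,1]
Step 5: ref 2 → FAULT (evict 3), frames=[2,1]
Step 6: ref 2 → HIT, frames=[2,1]
Step 7: ref 1 → HIT, frames=[2,1]
Step 8: ref 2 → HIT, frames=[2,1]
Step 9: ref 1 → HIT, frames=[2,1]
Step 10: ref 2 → HIT, frames=[2,1]
Step 11: ref 1 → HIT, frames=[2,1]
Step 12: ref 1 → HIT, frames=[2,1]
Step 13: ref 1 → HIT, frames=[2,1]
Total faults: 4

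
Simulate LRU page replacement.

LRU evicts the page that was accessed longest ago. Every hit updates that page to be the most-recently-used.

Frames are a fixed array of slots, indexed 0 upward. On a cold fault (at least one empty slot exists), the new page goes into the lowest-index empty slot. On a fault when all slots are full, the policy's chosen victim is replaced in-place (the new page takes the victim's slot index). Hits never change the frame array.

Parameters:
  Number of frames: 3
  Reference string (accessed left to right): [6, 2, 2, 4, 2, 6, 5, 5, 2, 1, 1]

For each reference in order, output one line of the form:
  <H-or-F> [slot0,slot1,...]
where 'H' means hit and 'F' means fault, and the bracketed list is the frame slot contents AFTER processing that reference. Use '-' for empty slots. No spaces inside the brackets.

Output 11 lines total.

F [6,-,-]
F [6,2,-]
H [6,2,-]
F [6,2,4]
H [6,2,4]
H [6,2,4]
F [6,2,5]
H [6,2,5]
H [6,2,5]
F [1,2,5]
H [1,2,5]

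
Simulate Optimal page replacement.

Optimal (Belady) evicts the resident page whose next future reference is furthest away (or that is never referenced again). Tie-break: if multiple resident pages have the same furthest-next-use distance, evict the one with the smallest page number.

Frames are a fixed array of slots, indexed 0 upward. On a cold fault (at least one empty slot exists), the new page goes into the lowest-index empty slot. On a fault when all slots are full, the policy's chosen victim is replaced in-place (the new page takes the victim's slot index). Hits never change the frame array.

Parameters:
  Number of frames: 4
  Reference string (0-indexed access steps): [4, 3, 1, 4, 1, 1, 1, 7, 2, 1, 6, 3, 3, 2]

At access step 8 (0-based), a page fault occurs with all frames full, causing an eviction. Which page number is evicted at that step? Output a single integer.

Step 0: ref 4 -> FAULT, frames=[4,-,-,-]
Step 1: ref 3 -> FAULT, frames=[4,3,-,-]
Step 2: ref 1 -> FAULT, frames=[4,3,1,-]
Step 3: ref 4 -> HIT, frames=[4,3,1,-]
Step 4: ref 1 -> HIT, frames=[4,3,1,-]
Step 5: ref 1 -> HIT, frames=[4,3,1,-]
Step 6: ref 1 -> HIT, frames=[4,3,1,-]
Step 7: ref 7 -> FAULT, frames=[4,3,1,7]
Step 8: ref 2 -> FAULT, evict 4, frames=[2,3,1,7]
At step 8: evicted page 4

Answer: 4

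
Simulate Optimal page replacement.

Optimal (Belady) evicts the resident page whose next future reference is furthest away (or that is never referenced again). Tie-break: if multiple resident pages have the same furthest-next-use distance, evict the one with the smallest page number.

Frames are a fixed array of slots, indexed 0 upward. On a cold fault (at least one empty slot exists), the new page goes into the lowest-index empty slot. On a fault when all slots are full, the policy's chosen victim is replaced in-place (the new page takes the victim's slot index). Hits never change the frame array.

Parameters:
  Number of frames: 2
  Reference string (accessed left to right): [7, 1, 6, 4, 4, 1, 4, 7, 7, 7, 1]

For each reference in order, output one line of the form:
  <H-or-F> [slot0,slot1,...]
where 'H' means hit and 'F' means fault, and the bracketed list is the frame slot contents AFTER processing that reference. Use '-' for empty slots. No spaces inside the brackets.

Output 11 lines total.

F [7,-]
F [7,1]
F [6,1]
F [4,1]
H [4,1]
H [4,1]
H [4,1]
F [7,1]
H [7,1]
H [7,1]
H [7,1]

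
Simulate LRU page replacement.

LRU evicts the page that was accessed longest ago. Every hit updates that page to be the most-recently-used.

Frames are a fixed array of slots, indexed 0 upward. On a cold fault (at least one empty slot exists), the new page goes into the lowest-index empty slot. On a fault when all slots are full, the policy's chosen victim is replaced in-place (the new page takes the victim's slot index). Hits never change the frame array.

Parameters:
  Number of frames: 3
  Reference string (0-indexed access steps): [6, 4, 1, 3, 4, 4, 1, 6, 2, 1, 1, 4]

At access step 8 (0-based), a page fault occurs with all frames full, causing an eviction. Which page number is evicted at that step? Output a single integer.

Step 0: ref 6 -> FAULT, frames=[6,-,-]
Step 1: ref 4 -> FAULT, frames=[6,4,-]
Step 2: ref 1 -> FAULT, frames=[6,4,1]
Step 3: ref 3 -> FAULT, evict 6, frames=[3,4,1]
Step 4: ref 4 -> HIT, frames=[3,4,1]
Step 5: ref 4 -> HIT, frames=[3,4,1]
Step 6: ref 1 -> HIT, frames=[3,4,1]
Step 7: ref 6 -> FAULT, evict 3, frames=[6,4,1]
Step 8: ref 2 -> FAULT, evict 4, frames=[6,2,1]
At step 8: evicted page 4

Answer: 4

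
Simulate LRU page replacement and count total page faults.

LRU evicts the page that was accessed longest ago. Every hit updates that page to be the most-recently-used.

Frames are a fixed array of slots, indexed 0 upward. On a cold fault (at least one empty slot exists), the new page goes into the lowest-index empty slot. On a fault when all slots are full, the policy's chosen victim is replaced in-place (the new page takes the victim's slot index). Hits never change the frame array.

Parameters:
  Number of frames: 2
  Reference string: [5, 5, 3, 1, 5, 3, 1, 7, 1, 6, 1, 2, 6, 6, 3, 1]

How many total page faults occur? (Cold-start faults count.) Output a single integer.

Step 0: ref 5 → FAULT, frames=[5,-]
Step 1: ref 5 → HIT, frames=[5,-]
Step 2: ref 3 → FAULT, frames=[5,3]
Step 3: ref 1 → FAULT (evict 5), frames=[1,3]
Step 4: ref 5 → FAULT (evict 3), frames=[1,5]
Step 5: ref 3 → FAULT (evict 1), frames=[3,5]
Step 6: ref 1 → FAULT (evict 5), frames=[3,1]
Step 7: ref 7 → FAULT (evict 3), frames=[7,1]
Step 8: ref 1 → HIT, frames=[7,1]
Step 9: ref 6 → FAULT (evict 7), frames=[6,1]
Step 10: ref 1 → HIT, frames=[6,1]
Step 11: ref 2 → FAULT (evict 6), frames=[2,1]
Step 12: ref 6 → FAULT (evict 1), frames=[2,6]
Step 13: ref 6 → HIT, frames=[2,6]
Step 14: ref 3 → FAULT (evict 2), frames=[3,6]
Step 15: ref 1 → FAULT (evict 6), frames=[3,1]
Total faults: 12

Answer: 12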